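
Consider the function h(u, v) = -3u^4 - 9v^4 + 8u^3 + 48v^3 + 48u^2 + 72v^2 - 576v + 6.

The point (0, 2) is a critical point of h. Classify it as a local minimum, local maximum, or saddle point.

local minimum

The mixed partial ∂²h/∂u∂v is 0, so the Hessian at any point is diag(h_uu, h_vv) = diag(12(-3u^2 + 4u + 8), 36(-3v^2 + 8v + 4)).
At (0, 2): H = diag(96, 288).
Both eigenvalues are positive, so H is positive definite: a local minimum.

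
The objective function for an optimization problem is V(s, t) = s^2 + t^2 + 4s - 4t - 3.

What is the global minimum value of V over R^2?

V(s,t) separates as P(s) + Q(t) − 3, so its minimum is min P + min Q − 3.
P'(s) = 2s + 4 vanishes at s ∈ {-2}; Q'(t) = 2(t - 2) vanishes at t ∈ {2}.
Local minima of P (where P''>0): P(-2)=-4. Local minima of Q: Q(2)=-4.
So the global minimum of V is P(-2) + Q(2) − 3 = -4 − 4 − 3 = -11, attained at (-2, 2).

-11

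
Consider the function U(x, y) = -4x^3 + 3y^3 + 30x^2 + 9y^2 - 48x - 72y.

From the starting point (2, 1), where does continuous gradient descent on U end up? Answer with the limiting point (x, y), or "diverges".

(1, 2)

U is separable, so gradient descent decouples: x follows -∂U/∂x, y follows -∂U/∂y.
∂U/∂x = -12(x - 4)(x - 1); at x=2 this is 24, so x decreases.
∂U/∂y = 9(y - 2)(y + 4); at y=1 this is -45, so y increases.
x converges to its nearest critical value 1 (a local min of the x-part); y converges to 2. The iterate converges to (1, 2).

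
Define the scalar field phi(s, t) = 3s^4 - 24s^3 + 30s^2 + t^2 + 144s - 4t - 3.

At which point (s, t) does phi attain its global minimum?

phi(s,t) separates as P(s) + Q(t) − 3, so its minimum is min P + min Q − 3.
P'(s) = 12(s - 4)(s - 3)(s + 1) vanishes at s ∈ {-1, 3, 4}; Q'(t) = 2(t - 2) vanishes at t ∈ {2}.
Local minima of P (where P''>0): P(-1)=-87, P(4)=288. Local minima of Q: Q(2)=-4.
So the global minimum of phi is P(-1) + Q(2) − 3 = -87 − 4 − 3 = -94, attained at (-1, 2).

(-1, 2)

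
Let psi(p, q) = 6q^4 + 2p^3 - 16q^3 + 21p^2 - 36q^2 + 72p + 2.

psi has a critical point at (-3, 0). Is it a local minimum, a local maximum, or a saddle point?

saddle point

The mixed partial ∂²psi/∂p∂q is 0, so the Hessian at any point is diag(psi_pp, psi_qq) = diag(6(2p + 7), 24(3q^2 - 4q - 3)).
At (-3, 0): H = diag(6, -72).
The eigenvalues have opposite signs, so H is indefinite: a saddle point.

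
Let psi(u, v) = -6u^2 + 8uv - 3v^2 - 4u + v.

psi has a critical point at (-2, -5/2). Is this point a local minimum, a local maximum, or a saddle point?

local maximum

The Hessian of psi is constant: H = [[-12, 8], [8, -6]].
det(H) = (-12)·(-6) − 8² = 8.
det(H) > 0 and tr(H) = -18 < 0, so H is negative definite and the point is a local maximum.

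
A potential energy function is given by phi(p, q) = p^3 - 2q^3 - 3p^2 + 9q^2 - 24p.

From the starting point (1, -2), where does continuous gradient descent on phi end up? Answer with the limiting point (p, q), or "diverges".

phi is separable, so gradient descent decouples: p follows -∂phi/∂p, q follows -∂phi/∂q.
∂phi/∂p = 3(p - 4)(p + 2); at p=1 this is -27, so p increases.
∂phi/∂q = -6q(q - 3); at q=-2 this is -60, so q increases.
p converges to its nearest critical value 4 (a local min of the p-part); q converges to 0. The iterate converges to (4, 0).

(4, 0)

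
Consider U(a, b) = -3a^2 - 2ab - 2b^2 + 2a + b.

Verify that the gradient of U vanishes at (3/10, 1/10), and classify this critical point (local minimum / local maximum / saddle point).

∇U = (-6a - 2b + 2, -2a - 4b + 1); substituting (3/10, 1/10) gives ∇U = (0, 0), so (3/10, 1/10) is indeed a critical point.
The Hessian of U is constant: H = [[-6, -2], [-2, -4]].
det(H) = (-6)·(-4) − (-2)² = 20.
det(H) > 0 and tr(H) = -10 < 0, so H is negative definite and the point is a local maximum.

local maximum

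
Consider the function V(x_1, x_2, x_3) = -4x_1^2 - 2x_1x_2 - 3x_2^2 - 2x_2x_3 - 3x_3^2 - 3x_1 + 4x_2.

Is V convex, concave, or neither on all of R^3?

concave

V is quadratic, so its Hessian is the constant matrix H = [[-8, -2, 0], [-2, -6, -2], [0, -2, -6]].
Leading principal minors: -8, 44, -232.
Signs alternate −, +, − ⇒ H ≺ 0 ⇒ concave.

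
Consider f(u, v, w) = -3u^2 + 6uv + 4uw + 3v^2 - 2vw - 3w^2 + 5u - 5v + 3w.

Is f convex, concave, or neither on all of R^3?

neither

f is quadratic, so its Hessian is the constant matrix H = [[-6, 6, 4], [6, 6, -2], [4, -2, -6]].
Leading principal minors: -6, -72, 264.
Neither pattern holds ⇒ H is indefinite ⇒ neither convex nor concave.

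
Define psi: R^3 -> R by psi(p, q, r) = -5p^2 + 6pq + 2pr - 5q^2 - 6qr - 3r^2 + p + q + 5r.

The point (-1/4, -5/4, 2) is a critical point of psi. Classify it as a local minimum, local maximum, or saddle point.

local maximum

The Hessian is constant: H = [[-10, 6, 2], [6, -10, -6], [2, -6, -6]].
Leading principal minors: Δ₁ = -10, Δ₂ = 64, Δ₃ = -128.
The minors alternate sign starting negative (−, +, −), so H is negative definite: a local maximum.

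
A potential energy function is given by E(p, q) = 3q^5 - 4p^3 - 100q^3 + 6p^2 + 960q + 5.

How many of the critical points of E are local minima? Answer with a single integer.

2

E separates as a function of p plus a function of q, so ∇E=0 decouples.
∂E/∂p = -12p(p - 1) = 0 at p ∈ {0, 1}; ∂E/∂q = 15(q - 4)(q - 2)(q + 2)(q + 4) = 0 at q ∈ {-4, -2, 2, 4}.
The Hessian is diagonal: diag(E_pp, E_qq). Second derivatives: E_pp(0)=12, E_pp(1)=-12; E_qq(-4)=-1440, E_qq(-2)=720, E_qq(2)=-720, E_qq(4)=1440.
Local minima occur where both diagonal entries positive: (0, -2), (0, 4). Count: 2.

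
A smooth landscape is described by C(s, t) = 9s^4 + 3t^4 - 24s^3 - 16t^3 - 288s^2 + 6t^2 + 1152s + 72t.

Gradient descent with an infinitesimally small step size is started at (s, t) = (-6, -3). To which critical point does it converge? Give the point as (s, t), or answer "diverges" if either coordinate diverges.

C is separable, so gradient descent decouples: s follows -∂C/∂s, t follows -∂C/∂t.
∂C/∂s = 36(s - 4)(s - 2)(s + 4); at s=-6 this is -5760, so s increases.
∂C/∂t = 12(t - 3)(t - 2)(t + 1); at t=-3 this is -720, so t increases.
s converges to its nearest critical value -4 (a local min of the s-part); t converges to -1. The iterate converges to (-4, -1).

(-4, -1)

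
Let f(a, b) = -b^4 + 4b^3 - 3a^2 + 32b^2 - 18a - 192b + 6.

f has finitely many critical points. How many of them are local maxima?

f separates as a function of a plus a function of b, so ∇f=0 decouples.
∂f/∂a = -6(a + 3) = 0 at a ∈ {-3}; ∂f/∂b = -4(b - 4)(b - 3)(b + 4) = 0 at b ∈ {-4, 3, 4}.
The Hessian is diagonal: diag(f_aa, f_bb). Second derivatives: f_aa(-3)=-6; f_bb(-4)=-224, f_bb(3)=28, f_bb(4)=-32.
Local maxima occur where both diagonal entries negative: (-3, -4), (-3, 4). Count: 2.

2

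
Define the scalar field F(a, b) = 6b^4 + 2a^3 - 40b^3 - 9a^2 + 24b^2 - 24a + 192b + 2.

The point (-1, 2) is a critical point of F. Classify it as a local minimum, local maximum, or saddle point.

local maximum

The mixed partial ∂²F/∂a∂b is 0, so the Hessian at any point is diag(F_aa, F_bb) = diag(6(2a - 3), 24(3b^2 - 10b + 2)).
At (-1, 2): H = diag(-30, -144).
Both eigenvalues are negative, so H is negative definite: a local maximum.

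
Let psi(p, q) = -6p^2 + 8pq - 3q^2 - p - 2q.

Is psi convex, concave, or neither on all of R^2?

concave

psi is quadratic, so its Hessian is the constant matrix H = [[-12, 8], [8, -6]].
det(H) = 8, tr(H) = -18.
det(H) > 0 and tr(H) < 0, so H is negative definite everywhere: concave.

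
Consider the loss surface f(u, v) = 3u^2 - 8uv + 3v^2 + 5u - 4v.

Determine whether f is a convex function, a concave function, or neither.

f is quadratic, so its Hessian is the constant matrix H = [[6, -8], [-8, 6]].
det(H) = -28, tr(H) = 12.
det(H) < 0, so H is indefinite: neither convex nor concave.

neither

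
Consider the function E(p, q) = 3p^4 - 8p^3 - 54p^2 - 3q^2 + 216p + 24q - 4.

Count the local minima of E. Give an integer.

0

E separates as a function of p plus a function of q, so ∇E=0 decouples.
∂E/∂p = 12(p - 3)(p - 2)(p + 3) = 0 at p ∈ {-3, 2, 3}; ∂E/∂q = -6(q - 4) = 0 at q ∈ {4}.
The Hessian is diagonal: diag(E_pp, E_qq). Second derivatives: E_pp(-3)=360, E_pp(2)=-60, E_pp(3)=72; E_qq(4)=-6.
Local minima occur where both diagonal entries positive: none. Count: 0.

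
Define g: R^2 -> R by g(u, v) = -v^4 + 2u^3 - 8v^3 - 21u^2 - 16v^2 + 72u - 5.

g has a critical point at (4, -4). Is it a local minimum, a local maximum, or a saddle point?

The mixed partial ∂²g/∂u∂v is 0, so the Hessian at any point is diag(g_uu, g_vv) = diag(6(2u - 7), -4(3v^2 + 12v + 8)).
At (4, -4): H = diag(6, -32).
The eigenvalues have opposite signs, so H is indefinite: a saddle point.

saddle point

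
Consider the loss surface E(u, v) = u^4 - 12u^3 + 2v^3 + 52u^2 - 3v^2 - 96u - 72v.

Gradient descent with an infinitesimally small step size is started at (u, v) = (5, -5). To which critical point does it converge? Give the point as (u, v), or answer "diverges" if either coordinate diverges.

E is separable, so gradient descent decouples: u follows -∂E/∂u, v follows -∂E/∂v.
∂E/∂u = 4(u - 4)(u - 3)(u - 2); at u=5 this is 24, so u decreases.
∂E/∂v = 6(v - 4)(v + 3); at v=-5 this is 108, so v decreases.
The v-coordinate has no critical point in that direction and runs off to infinity.

diverges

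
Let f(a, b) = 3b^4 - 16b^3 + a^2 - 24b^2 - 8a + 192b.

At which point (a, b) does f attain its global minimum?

f(a,b) separates as P(a) + Q(b), so its minimum is min P + min Q.
P'(a) = 2a - 8 vanishes at a ∈ {4}; Q'(b) = 12(b - 4)(b - 2)(b + 2) vanishes at b ∈ {-2, 2, 4}.
Local minima of P (where P''>0): P(4)=-16. Local minima of Q: Q(-2)=-304, Q(4)=128.
So the global minimum of f is P(4) + Q(-2) = -16 − 304 = -320, attained at (4, -2).

(4, -2)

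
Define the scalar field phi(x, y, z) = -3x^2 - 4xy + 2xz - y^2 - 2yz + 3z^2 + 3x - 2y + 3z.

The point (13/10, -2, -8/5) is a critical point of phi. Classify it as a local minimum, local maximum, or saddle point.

saddle point

The Hessian is constant: H = [[-6, -4, 2], [-4, -2, -2], [2, -2, 6]].
Leading principal minors: Δ₁ = -6, Δ₂ = -4, Δ₃ = 40.
The minors fit neither the all-positive nor the alternating-sign pattern, so H is indefinite: a saddle point.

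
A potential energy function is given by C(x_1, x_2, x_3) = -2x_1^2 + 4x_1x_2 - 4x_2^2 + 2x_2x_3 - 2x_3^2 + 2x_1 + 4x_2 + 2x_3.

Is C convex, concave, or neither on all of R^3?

concave

C is quadratic, so its Hessian is the constant matrix H = [[-4, 4, 0], [4, -8, 2], [0, 2, -4]].
Leading principal minors: -4, 16, -48.
Signs alternate −, +, − ⇒ H ≺ 0 ⇒ concave.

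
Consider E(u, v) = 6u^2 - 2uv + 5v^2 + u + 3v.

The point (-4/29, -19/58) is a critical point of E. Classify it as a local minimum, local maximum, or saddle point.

local minimum

The Hessian of E is constant: H = [[12, -2], [-2, 10]].
det(H) = 12·10 − (-2)² = 116.
det(H) > 0 and tr(H) = 22 > 0, so H is positive definite and the point is a local minimum.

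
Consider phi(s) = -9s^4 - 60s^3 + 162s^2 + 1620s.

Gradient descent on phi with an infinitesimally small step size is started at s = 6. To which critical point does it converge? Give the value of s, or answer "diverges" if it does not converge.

diverges

phi'(s) = -36(s - 3)(s + 3)(s + 5), so phi'(6) = -10692.
Gradient descent moves in the -phi' direction, i.e. s is increasing.
There is no critical point above s=6, and phi' keeps the same sign, so the iterate runs off to +∞.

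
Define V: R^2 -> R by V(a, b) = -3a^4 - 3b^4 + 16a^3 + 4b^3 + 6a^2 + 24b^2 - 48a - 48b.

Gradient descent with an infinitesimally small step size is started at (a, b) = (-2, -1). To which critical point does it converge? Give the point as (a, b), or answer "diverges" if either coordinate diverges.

diverges

V is separable, so gradient descent decouples: a follows -∂V/∂a, b follows -∂V/∂b.
∂V/∂a = -12(a - 4)(a - 1)(a + 1); at a=-2 this is 216, so a decreases.
∂V/∂b = -12(b - 2)(b - 1)(b + 2); at b=-1 this is -72, so b increases.
The a-coordinate has no critical point in that direction and runs off to infinity.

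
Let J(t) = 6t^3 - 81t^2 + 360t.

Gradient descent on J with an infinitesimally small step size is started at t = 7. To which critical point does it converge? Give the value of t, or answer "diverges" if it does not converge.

5

J'(t) = 18(t - 5)(t - 4), so J'(7) = 108.
Gradient descent moves in the -J' direction, i.e. t is decreasing.
The nearest critical point in that direction is t = 5, where J'' = 18 > 0 (a local minimum). The iterate converges there.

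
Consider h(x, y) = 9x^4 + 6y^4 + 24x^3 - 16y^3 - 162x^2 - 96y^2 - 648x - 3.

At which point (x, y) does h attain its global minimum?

h(x,y) separates as P(x) + Q(y) − 3, so its minimum is min P + min Q − 3.
P'(x) = 36(x - 3)(x + 2)(x + 3) vanishes at x ∈ {-3, -2, 3}; Q'(y) = 24y(y - 4)(y + 2) vanishes at y ∈ {-2, 0, 4}.
Local minima of P (where P''>0): P(-3)=567, P(3)=-2025. Local minima of Q: Q(-2)=-160, Q(4)=-1024.
So the global minimum of h is P(3) + Q(4) − 3 = -2025 − 1024 − 3 = -3052, attained at (3, 4).

(3, 4)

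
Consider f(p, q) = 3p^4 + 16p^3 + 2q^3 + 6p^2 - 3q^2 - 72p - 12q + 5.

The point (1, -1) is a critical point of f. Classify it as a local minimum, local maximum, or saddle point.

The mixed partial ∂²f/∂p∂q is 0, so the Hessian at any point is diag(f_pp, f_qq) = diag(12(3p^2 + 8p + 1), 6(2q - 1)).
At (1, -1): H = diag(144, -18).
The eigenvalues have opposite signs, so H is indefinite: a saddle point.

saddle point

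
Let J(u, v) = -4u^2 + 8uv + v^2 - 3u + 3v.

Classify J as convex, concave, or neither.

neither

J is quadratic, so its Hessian is the constant matrix H = [[-8, 8], [8, 2]].
det(H) = -80, tr(H) = -6.
det(H) < 0, so H is indefinite: neither convex nor concave.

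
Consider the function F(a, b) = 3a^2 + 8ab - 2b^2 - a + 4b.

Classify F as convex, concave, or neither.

F is quadratic, so its Hessian is the constant matrix H = [[6, 8], [8, -4]].
det(H) = -88, tr(H) = 2.
det(H) < 0, so H is indefinite: neither convex nor concave.

neither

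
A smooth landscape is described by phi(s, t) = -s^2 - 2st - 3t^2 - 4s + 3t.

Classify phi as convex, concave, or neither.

phi is quadratic, so its Hessian is the constant matrix H = [[-2, -2], [-2, -6]].
det(H) = 8, tr(H) = -8.
det(H) > 0 and tr(H) < 0, so H is negative definite everywhere: concave.

concave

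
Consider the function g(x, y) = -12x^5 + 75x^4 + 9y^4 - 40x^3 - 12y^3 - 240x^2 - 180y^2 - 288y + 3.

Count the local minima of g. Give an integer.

4

g separates as a function of x plus a function of y, so ∇g=0 decouples.
∂g/∂x = -60x(x - 4)(x - 2)(x + 1) = 0 at x ∈ {-1, 0, 2, 4}; ∂g/∂y = 36(y - 4)(y + 1)(y + 2) = 0 at y ∈ {-2, -1, 4}.
The Hessian is diagonal: diag(g_xx, g_yy). Second derivatives: g_xx(-1)=900, g_xx(0)=-480, g_xx(2)=720, g_xx(4)=-2400; g_yy(-2)=216, g_yy(-1)=-180, g_yy(4)=1080.
Local minima occur where both diagonal entries positive: (-1, -2), (-1, 4), (2, -2), (2, 4). Count: 4.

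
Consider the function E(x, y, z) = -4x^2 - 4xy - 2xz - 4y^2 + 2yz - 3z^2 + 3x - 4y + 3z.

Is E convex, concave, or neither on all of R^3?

concave

E is quadratic, so its Hessian is the constant matrix H = [[-8, -4, -2], [-4, -8, 2], [-2, 2, -6]].
Leading principal minors: -8, 48, -192.
Signs alternate −, +, − ⇒ H ≺ 0 ⇒ concave.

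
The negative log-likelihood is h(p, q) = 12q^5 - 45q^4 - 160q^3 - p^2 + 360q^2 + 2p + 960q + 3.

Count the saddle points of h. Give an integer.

2

h separates as a function of p plus a function of q, so ∇h=0 decouples.
∂h/∂p = -2(p - 1) = 0 at p ∈ {1}; ∂h/∂q = 60(q - 4)(q - 2)(q + 1)(q + 2) = 0 at q ∈ {-2, -1, 2, 4}.
The Hessian is diagonal: diag(h_pp, h_qq). Second derivatives: h_pp(1)=-2; h_qq(-2)=-1440, h_qq(-1)=900, h_qq(2)=-1440, h_qq(4)=3600.
Saddle points occur where the two diagonal entries have opposite signs: (1, -1), (1, 4). Count: 2.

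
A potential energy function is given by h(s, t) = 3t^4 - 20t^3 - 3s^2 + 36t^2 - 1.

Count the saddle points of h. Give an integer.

2

h separates as a function of s plus a function of t, so ∇h=0 decouples.
∂h/∂s = -6s = 0 at s ∈ {0}; ∂h/∂t = 12t(t - 3)(t - 2) = 0 at t ∈ {0, 2, 3}.
The Hessian is diagonal: diag(h_ss, h_tt). Second derivatives: h_ss(0)=-6; h_tt(0)=72, h_tt(2)=-24, h_tt(3)=36.
Saddle points occur where the two diagonal entries have opposite signs: (0, 0), (0, 3). Count: 2.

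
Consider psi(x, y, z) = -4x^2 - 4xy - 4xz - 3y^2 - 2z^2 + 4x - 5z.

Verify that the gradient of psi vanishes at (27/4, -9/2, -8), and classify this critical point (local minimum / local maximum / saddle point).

local maximum

∇psi = (-8x - 4y - 4z + 4, -4x - 6y, -4x - 4z - 5); substituting (27/4, -9/2, -8) gives ∇psi = (0, 0, 0), so (27/4, -9/2, -8) is indeed a critical point.
The Hessian is constant: H = [[-8, -4, -4], [-4, -6, 0], [-4, 0, -4]].
Leading principal minors: Δ₁ = -8, Δ₂ = 32, Δ₃ = -32.
The minors alternate sign starting negative (−, +, −), so H is negative definite: a local maximum.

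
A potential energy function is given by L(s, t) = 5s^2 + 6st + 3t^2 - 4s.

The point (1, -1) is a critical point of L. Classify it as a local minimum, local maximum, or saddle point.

local minimum

The Hessian of L is constant: H = [[10, 6], [6, 6]].
det(H) = 10·6 − 6² = 24.
det(H) > 0 and tr(H) = 16 > 0, so H is positive definite and the point is a local minimum.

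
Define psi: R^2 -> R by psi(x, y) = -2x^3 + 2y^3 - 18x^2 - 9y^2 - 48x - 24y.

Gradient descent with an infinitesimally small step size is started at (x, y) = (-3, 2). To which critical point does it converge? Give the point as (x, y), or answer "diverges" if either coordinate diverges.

psi is separable, so gradient descent decouples: x follows -∂psi/∂x, y follows -∂psi/∂y.
∂psi/∂x = -6(x + 2)(x + 4); at x=-3 this is 6, so x decreases.
∂psi/∂y = 6(y - 4)(y + 1); at y=2 this is -36, so y increases.
x converges to its nearest critical value -4 (a local min of the x-part); y converges to 4. The iterate converges to (-4, 4).

(-4, 4)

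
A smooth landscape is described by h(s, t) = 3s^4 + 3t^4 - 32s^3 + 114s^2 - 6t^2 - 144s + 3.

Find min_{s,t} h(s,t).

h(s,t) separates as P(s) + Q(t) + 3, so its minimum is min P + min Q + 3.
P'(s) = 12(s - 4)(s - 3)(s - 1) vanishes at s ∈ {1, 3, 4}; Q'(t) = 12t(t - 1)(t + 1) vanishes at t ∈ {-1, 0, 1}.
Local minima of P (where P''>0): P(1)=-59, P(4)=-32. Local minima of Q: Q(-1)=-3, Q(1)=-3.
So the global minimum of h is P(1) + Q(-1) + 3 = -59 − 3 + 3 = -59, attained at (1, -1).

-59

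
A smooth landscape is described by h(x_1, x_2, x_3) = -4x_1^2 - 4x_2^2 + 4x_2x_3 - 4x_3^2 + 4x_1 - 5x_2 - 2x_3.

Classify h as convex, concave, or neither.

concave

h is quadratic, so its Hessian is the constant matrix H = [[-8, 0, 0], [0, -8, 4], [0, 4, -8]].
Leading principal minors: -8, 64, -384.
Signs alternate −, +, − ⇒ H ≺ 0 ⇒ concave.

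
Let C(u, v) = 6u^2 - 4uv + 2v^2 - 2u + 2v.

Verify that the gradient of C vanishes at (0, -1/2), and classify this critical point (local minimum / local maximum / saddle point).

∇C = (12u - 4v - 2, -4u + 4v + 2); substituting (0, -1/2) gives ∇C = (0, 0), so (0, -1/2) is indeed a critical point.
The Hessian of C is constant: H = [[12, -4], [-4, 4]].
det(H) = 12·4 − (-4)² = 32.
det(H) > 0 and tr(H) = 16 > 0, so H is positive definite and the point is a local minimum.

local minimum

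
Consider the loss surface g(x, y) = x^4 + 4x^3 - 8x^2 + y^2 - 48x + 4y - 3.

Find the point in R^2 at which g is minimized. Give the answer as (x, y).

g(x,y) separates as P(x) + Q(y) − 3, so its minimum is min P + min Q − 3.
P'(x) = 4(x - 2)(x + 2)(x + 3) vanishes at x ∈ {-3, -2, 2}; Q'(y) = 2y + 4 vanishes at y ∈ {-2}.
Local minima of P (where P''>0): P(-3)=45, P(2)=-80. Local minima of Q: Q(-2)=-4.
So the global minimum of g is P(2) + Q(-2) − 3 = -80 − 4 − 3 = -87, attained at (2, -2).

(2, -2)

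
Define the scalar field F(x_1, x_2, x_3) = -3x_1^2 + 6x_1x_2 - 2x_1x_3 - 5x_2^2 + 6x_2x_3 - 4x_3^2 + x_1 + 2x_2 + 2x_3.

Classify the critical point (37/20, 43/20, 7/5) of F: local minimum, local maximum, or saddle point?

local maximum

The Hessian is constant: H = [[-6, 6, -2], [6, -10, 6], [-2, 6, -8]].
Leading principal minors: Δ₁ = -6, Δ₂ = 24, Δ₃ = -80.
The minors alternate sign starting negative (−, +, −), so H is negative definite: a local maximum.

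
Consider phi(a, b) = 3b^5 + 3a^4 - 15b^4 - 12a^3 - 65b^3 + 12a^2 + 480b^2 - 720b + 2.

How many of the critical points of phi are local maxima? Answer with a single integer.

2

phi separates as a function of a plus a function of b, so ∇phi=0 decouples.
∂phi/∂a = 12a(a - 2)(a - 1) = 0 at a ∈ {0, 1, 2}; ∂phi/∂b = 15(b - 4)(b - 3)(b - 1)(b + 4) = 0 at b ∈ {-4, 1, 3, 4}.
The Hessian is diagonal: diag(phi_aa, phi_bb). Second derivatives: phi_aa(0)=24, phi_aa(1)=-12, phi_aa(2)=24; phi_bb(-4)=-4200, phi_bb(1)=450, phi_bb(3)=-210, phi_bb(4)=360.
Local maxima occur where both diagonal entries negative: (1, -4), (1, 3). Count: 2.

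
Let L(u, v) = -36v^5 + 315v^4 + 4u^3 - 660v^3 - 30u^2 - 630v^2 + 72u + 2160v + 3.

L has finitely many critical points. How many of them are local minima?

L separates as a function of u plus a function of v, so ∇L=0 decouples.
∂L/∂u = 12(u - 3)(u - 2) = 0 at u ∈ {2, 3}; ∂L/∂v = -180(v - 4)(v - 3)(v - 1)(v + 1) = 0 at v ∈ {-1, 1, 3, 4}.
The Hessian is diagonal: diag(L_uu, L_vv). Second derivatives: L_uu(2)=-12, L_uu(3)=12; L_vv(-1)=7200, L_vv(1)=-2160, L_vv(3)=1440, L_vv(4)=-2700.
Local minima occur where both diagonal entries positive: (3, -1), (3, 3). Count: 2.

2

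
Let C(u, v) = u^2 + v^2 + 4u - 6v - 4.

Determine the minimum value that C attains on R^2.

-17

C(u,v) separates as P(u) + Q(v) − 4, so its minimum is min P + min Q − 4.
P'(u) = 2u + 4 vanishes at u ∈ {-2}; Q'(v) = 2v - 6 vanishes at v ∈ {3}.
Local minima of P (where P''>0): P(-2)=-4. Local minima of Q: Q(3)=-9.
So the global minimum of C is P(-2) + Q(3) − 4 = -4 − 9 − 4 = -17, attained at (-2, 3).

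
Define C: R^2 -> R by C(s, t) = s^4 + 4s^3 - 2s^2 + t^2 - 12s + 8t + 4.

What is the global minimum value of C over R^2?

-21

C(s,t) separates as P(s) + Q(t) + 4, so its minimum is min P + min Q + 4.
P'(s) = 4(s - 1)(s + 1)(s + 3) vanishes at s ∈ {-3, -1, 1}; Q'(t) = 2(t + 4) vanishes at t ∈ {-4}.
Local minima of P (where P''>0): P(-3)=-9, P(1)=-9. Local minima of Q: Q(-4)=-16.
So the global minimum of C is P(-3) + Q(-4) + 4 = -9 − 16 + 4 = -21, attained at (-3, -4).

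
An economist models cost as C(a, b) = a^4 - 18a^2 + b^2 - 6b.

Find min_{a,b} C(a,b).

C(a,b) separates as P(a) + Q(b), so its minimum is min P + min Q.
P'(a) = 4a(a - 3)(a + 3) vanishes at a ∈ {-3, 0, 3}; Q'(b) = 2b - 6 vanishes at b ∈ {3}.
Local minima of P (where P''>0): P(-3)=-81, P(3)=-81. Local minima of Q: Q(3)=-9.
So the global minimum of C is P(-3) + Q(3) = -81 − 9 = -90, attained at (-3, 3).

-90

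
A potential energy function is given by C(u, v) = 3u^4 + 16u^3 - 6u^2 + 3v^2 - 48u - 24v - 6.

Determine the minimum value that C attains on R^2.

C(u,v) separates as P(u) + Q(v) − 6, so its minimum is min P + min Q − 6.
P'(u) = 12(u - 1)(u + 1)(u + 4) vanishes at u ∈ {-4, -1, 1}; Q'(v) = 6v - 24 vanishes at v ∈ {4}.
Local minima of P (where P''>0): P(-4)=-160, P(1)=-35. Local minima of Q: Q(4)=-48.
So the global minimum of C is P(-4) + Q(4) − 6 = -160 − 48 − 6 = -214, attained at (-4, 4).

-214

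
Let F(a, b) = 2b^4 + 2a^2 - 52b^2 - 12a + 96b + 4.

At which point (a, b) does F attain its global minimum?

F(a,b) separates as P(a) + Q(b) + 4, so its minimum is min P + min Q + 4.
P'(a) = 4a - 12 vanishes at a ∈ {3}; Q'(b) = 8(b - 3)(b - 1)(b + 4) vanishes at b ∈ {-4, 1, 3}.
Local minima of P (where P''>0): P(3)=-18. Local minima of Q: Q(-4)=-704, Q(3)=-18.
So the global minimum of F is P(3) + Q(-4) + 4 = -18 − 704 + 4 = -718, attained at (3, -4).

(3, -4)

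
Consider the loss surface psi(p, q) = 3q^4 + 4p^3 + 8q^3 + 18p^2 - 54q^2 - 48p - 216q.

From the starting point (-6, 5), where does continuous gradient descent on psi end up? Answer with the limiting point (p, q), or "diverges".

psi is separable, so gradient descent decouples: p follows -∂psi/∂p, q follows -∂psi/∂q.
∂psi/∂p = 12(p - 1)(p + 4); at p=-6 this is 168, so p decreases.
∂psi/∂q = 12(q - 3)(q + 2)(q + 3); at q=5 this is 1344, so q decreases.
The p-coordinate has no critical point in that direction and runs off to infinity.

diverges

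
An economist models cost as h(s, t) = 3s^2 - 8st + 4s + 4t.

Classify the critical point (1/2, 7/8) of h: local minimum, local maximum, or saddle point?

saddle point

The Hessian of h is constant: H = [[6, -8], [-8, 0]].
det(H) = 6·0 − (-8)² = -64.
Since det(H) < 0, H is indefinite and the critical point is a saddle point.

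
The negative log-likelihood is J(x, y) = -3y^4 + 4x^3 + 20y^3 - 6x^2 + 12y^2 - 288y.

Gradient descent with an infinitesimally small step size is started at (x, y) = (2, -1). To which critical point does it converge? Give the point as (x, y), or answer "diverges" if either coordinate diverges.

(1, 3)

J is separable, so gradient descent decouples: x follows -∂J/∂x, y follows -∂J/∂y.
∂J/∂x = 12x(x - 1); at x=2 this is 24, so x decreases.
∂J/∂y = -12(y - 4)(y - 3)(y + 2); at y=-1 this is -240, so y increases.
x converges to its nearest critical value 1 (a local min of the x-part); y converges to 3. The iterate converges to (1, 3).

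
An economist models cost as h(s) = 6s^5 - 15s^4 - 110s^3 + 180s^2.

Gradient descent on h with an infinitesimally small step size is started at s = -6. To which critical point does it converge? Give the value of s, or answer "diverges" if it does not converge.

h'(s) = 30s(s - 4)(s - 1)(s + 3), so h'(-6) = 37800.
Gradient descent moves in the -h' direction, i.e. s is decreasing.
There is no critical point below s=-6, and h' keeps the same sign, so the iterate runs off to −∞.

diverges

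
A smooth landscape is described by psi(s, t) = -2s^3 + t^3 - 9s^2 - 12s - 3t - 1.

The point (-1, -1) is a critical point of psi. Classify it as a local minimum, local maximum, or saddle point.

The mixed partial ∂²psi/∂s∂t is 0, so the Hessian at any point is diag(psi_ss, psi_tt) = diag(-6(2s + 3), 6t).
At (-1, -1): H = diag(-6, -6).
Both eigenvalues are negative, so H is negative definite: a local maximum.

local maximum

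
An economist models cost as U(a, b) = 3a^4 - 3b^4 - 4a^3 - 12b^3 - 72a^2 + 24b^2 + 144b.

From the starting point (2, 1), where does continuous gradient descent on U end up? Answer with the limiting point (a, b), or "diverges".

U is separable, so gradient descent decouples: a follows -∂U/∂a, b follows -∂U/∂b.
∂U/∂a = 12a(a - 4)(a + 3); at a=2 this is -240, so a increases.
∂U/∂b = -12(b - 2)(b + 2)(b + 3); at b=1 this is 144, so b decreases.
a converges to its nearest critical value 4 (a local min of the a-part); b converges to -2. The iterate converges to (4, -2).

(4, -2)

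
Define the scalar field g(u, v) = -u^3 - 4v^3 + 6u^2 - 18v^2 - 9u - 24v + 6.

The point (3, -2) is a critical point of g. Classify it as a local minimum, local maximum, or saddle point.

The mixed partial ∂²g/∂u∂v is 0, so the Hessian at any point is diag(g_uu, g_vv) = diag(6(-u + 2), -12(2v + 3)).
At (3, -2): H = diag(-6, 12).
The eigenvalues have opposite signs, so H is indefinite: a saddle point.

saddle point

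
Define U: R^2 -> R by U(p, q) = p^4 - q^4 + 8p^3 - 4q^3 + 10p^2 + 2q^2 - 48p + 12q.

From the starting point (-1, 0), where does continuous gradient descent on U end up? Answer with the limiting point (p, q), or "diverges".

U is separable, so gradient descent decouples: p follows -∂U/∂p, q follows -∂U/∂q.
∂U/∂p = 4(p - 1)(p + 3)(p + 4); at p=-1 this is -48, so p increases.
∂U/∂q = -4(q - 1)(q + 1)(q + 3); at q=0 this is 12, so q decreases.
p converges to its nearest critical value 1 (a local min of the p-part); q converges to -1. The iterate converges to (1, -1).

(1, -1)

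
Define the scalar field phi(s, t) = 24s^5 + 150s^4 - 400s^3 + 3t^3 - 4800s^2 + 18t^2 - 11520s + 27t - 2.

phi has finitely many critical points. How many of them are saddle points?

4

phi separates as a function of s plus a function of t, so ∇phi=0 decouples.
∂phi/∂s = 120(s - 4)(s + 2)(s + 3)(s + 4) = 0 at s ∈ {-4, -3, -2, 4}; ∂phi/∂t = 9(t + 1)(t + 3) = 0 at t ∈ {-3, -1}.
The Hessian is diagonal: diag(phi_ss, phi_tt). Second derivatives: phi_ss(-4)=-1920, phi_ss(-3)=840, phi_ss(-2)=-1440, phi_ss(4)=40320; phi_tt(-3)=-18, phi_tt(-1)=18.
Saddle points occur where the two diagonal entries have opposite signs: (-4, -1), (-3, -3), (-2, -1), (4, -3). Count: 4.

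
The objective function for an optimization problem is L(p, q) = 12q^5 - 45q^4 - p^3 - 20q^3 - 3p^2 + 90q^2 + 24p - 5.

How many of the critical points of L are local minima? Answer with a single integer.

L separates as a function of p plus a function of q, so ∇L=0 decouples.
∂L/∂p = -3(p - 2)(p + 4) = 0 at p ∈ {-4, 2}; ∂L/∂q = 60q(q - 3)(q - 1)(q + 1) = 0 at q ∈ {-1, 0, 1, 3}.
The Hessian is diagonal: diag(L_pp, L_qq). Second derivatives: L_pp(-4)=18, L_pp(2)=-18; L_qq(-1)=-480, L_qq(0)=180, L_qq(1)=-240, L_qq(3)=1440.
Local minima occur where both diagonal entries positive: (-4, 0), (-4, 3). Count: 2.

2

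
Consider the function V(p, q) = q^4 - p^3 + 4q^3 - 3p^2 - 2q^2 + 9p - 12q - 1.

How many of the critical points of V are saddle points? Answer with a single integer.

3

V separates as a function of p plus a function of q, so ∇V=0 decouples.
∂V/∂p = -3(p - 1)(p + 3) = 0 at p ∈ {-3, 1}; ∂V/∂q = 4(q - 1)(q + 1)(q + 3) = 0 at q ∈ {-3, -1, 1}.
The Hessian is diagonal: diag(V_pp, V_qq). Second derivatives: V_pp(-3)=12, V_pp(1)=-12; V_qq(-3)=32, V_qq(-1)=-16, V_qq(1)=32.
Saddle points occur where the two diagonal entries have opposite signs: (-3, -1), (1, -3), (1, 1). Count: 3.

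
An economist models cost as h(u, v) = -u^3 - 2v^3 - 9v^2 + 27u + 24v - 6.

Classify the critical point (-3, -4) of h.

The mixed partial ∂²h/∂u∂v is 0, so the Hessian at any point is diag(h_uu, h_vv) = diag(-6u, -6(2v + 3)).
At (-3, -4): H = diag(18, 30).
Both eigenvalues are positive, so H is positive definite: a local minimum.

local minimum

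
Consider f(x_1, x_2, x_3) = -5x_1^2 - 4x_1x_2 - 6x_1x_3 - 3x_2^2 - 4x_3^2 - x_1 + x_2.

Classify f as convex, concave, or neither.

f is quadratic, so its Hessian is the constant matrix H = [[-10, -4, -6], [-4, -6, 0], [-6, 0, -8]].
Leading principal minors: -10, 44, -136.
Signs alternate −, +, − ⇒ H ≺ 0 ⇒ concave.

concave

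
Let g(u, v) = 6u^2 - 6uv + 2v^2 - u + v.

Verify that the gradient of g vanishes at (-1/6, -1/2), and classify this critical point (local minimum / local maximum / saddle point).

∇g = (12u - 6v - 1, -6u + 4v + 1); substituting (-1/6, -1/2) gives ∇g = (0, 0), so (-1/6, -1/2) is indeed a critical point.
The Hessian of g is constant: H = [[12, -6], [-6, 4]].
det(H) = 12·4 − (-6)² = 12.
det(H) > 0 and tr(H) = 16 > 0, so H is positive definite and the point is a local minimum.

local minimum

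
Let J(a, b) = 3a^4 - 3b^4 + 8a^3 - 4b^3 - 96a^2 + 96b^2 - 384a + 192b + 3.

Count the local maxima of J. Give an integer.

J separates as a function of a plus a function of b, so ∇J=0 decouples.
∂J/∂a = 12(a - 4)(a + 2)(a + 4) = 0 at a ∈ {-4, -2, 4}; ∂J/∂b = -12(b - 4)(b + 1)(b + 4) = 0 at b ∈ {-4, -1, 4}.
The Hessian is diagonal: diag(J_aa, J_bb). Second derivatives: J_aa(-4)=192, J_aa(-2)=-144, J_aa(4)=576; J_bb(-4)=-288, J_bb(-1)=180, J_bb(4)=-480.
Local maxima occur where both diagonal entries negative: (-2, -4), (-2, 4). Count: 2.

2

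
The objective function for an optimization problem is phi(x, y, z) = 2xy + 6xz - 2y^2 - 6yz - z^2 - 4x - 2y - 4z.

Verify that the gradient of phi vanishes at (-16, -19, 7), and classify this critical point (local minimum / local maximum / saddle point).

saddle point

∇phi = (2y + 6z - 4, 2x - 4y - 6z - 2, 6x - 6y - 2z - 4); substituting (-16, -19, 7) gives ∇phi = (0, 0, 0), so (-16, -19, 7) is indeed a critical point.
The Hessian is constant: H = [[0, 2, 6], [2, -4, -6], [6, -6, -2]].
Leading principal minors: Δ₁ = 0, Δ₂ = -4, Δ₃ = 8.
The minors fit neither the all-positive nor the alternating-sign pattern, so H is indefinite: a saddle point.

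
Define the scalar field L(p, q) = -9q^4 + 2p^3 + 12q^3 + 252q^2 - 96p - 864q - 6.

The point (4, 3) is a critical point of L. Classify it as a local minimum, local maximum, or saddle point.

The mixed partial ∂²L/∂p∂q is 0, so the Hessian at any point is diag(L_pp, L_qq) = diag(12p, 36(-3q^2 + 2q + 14)).
At (4, 3): H = diag(48, -252).
The eigenvalues have opposite signs, so H is indefinite: a saddle point.

saddle point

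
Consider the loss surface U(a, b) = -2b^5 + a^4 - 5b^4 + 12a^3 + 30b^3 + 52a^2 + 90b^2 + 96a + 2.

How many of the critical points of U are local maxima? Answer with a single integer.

U separates as a function of a plus a function of b, so ∇U=0 decouples.
∂U/∂a = 4(a + 2)(a + 3)(a + 4) = 0 at a ∈ {-4, -3, -2}; ∂U/∂b = -10b(b - 3)(b + 2)(b + 3) = 0 at b ∈ {-3, -2, 0, 3}.
The Hessian is diagonal: diag(U_aa, U_bb). Second derivatives: U_aa(-4)=8, U_aa(-3)=-4, U_aa(-2)=8; U_bb(-3)=180, U_bb(-2)=-100, U_bb(0)=180, U_bb(3)=-900.
Local maxima occur where both diagonal entries negative: (-3, -2), (-3, 3). Count: 2.

2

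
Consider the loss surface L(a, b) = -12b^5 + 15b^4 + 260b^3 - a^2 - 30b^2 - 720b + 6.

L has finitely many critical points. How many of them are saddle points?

L separates as a function of a plus a function of b, so ∇L=0 decouples.
∂L/∂a = -2a = 0 at a ∈ {0}; ∂L/∂b = -60(b - 4)(b - 1)(b + 1)(b + 3) = 0 at b ∈ {-3, -1, 1, 4}.
The Hessian is diagonal: diag(L_aa, L_bb). Second derivatives: L_aa(0)=-2; L_bb(-3)=3360, L_bb(-1)=-1200, L_bb(1)=1440, L_bb(4)=-6300.
Saddle points occur where the two diagonal entries have opposite signs: (0, -3), (0, 1). Count: 2.

2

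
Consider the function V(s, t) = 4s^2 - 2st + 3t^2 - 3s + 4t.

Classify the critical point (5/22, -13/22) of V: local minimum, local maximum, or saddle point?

The Hessian of V is constant: H = [[8, -2], [-2, 6]].
det(H) = 8·6 − (-2)² = 44.
det(H) > 0 and tr(H) = 14 > 0, so H is positive definite and the point is a local minimum.

local minimum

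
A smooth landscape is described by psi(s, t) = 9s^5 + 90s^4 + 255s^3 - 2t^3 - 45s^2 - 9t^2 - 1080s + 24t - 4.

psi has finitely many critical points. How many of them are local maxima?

2

psi separates as a function of s plus a function of t, so ∇psi=0 decouples.
∂psi/∂s = 45(s - 1)(s + 2)(s + 3)(s + 4) = 0 at s ∈ {-4, -3, -2, 1}; ∂psi/∂t = -6(t - 1)(t + 4) = 0 at t ∈ {-4, 1}.
The Hessian is diagonal: diag(psi_ss, psi_tt). Second derivatives: psi_ss(-4)=-450, psi_ss(-3)=180, psi_ss(-2)=-270, psi_ss(1)=2700; psi_tt(-4)=30, psi_tt(1)=-30.
Local maxima occur where both diagonal entries negative: (-4, 1), (-2, 1). Count: 2.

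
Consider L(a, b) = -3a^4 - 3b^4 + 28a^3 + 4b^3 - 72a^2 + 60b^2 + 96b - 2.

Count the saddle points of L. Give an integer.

L separates as a function of a plus a function of b, so ∇L=0 decouples.
∂L/∂a = -12a(a - 4)(a - 3) = 0 at a ∈ {0, 3, 4}; ∂L/∂b = -12(b - 4)(b + 1)(b + 2) = 0 at b ∈ {-2, -1, 4}.
The Hessian is diagonal: diag(L_aa, L_bb). Second derivatives: L_aa(0)=-144, L_aa(3)=36, L_aa(4)=-48; L_bb(-2)=-72, L_bb(-1)=60, L_bb(4)=-360.
Saddle points occur where the two diagonal entries have opposite signs: (0, -1), (3, -2), (3, 4), (4, -1). Count: 4.

4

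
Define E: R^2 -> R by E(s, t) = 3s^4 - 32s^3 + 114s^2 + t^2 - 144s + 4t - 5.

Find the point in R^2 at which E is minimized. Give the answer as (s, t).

(1, -2)

E(s,t) separates as P(s) + Q(t) − 5, so its minimum is min P + min Q − 5.
P'(s) = 12(s - 4)(s - 3)(s - 1) vanishes at s ∈ {1, 3, 4}; Q'(t) = 2(t + 2) vanishes at t ∈ {-2}.
Local minima of P (where P''>0): P(1)=-59, P(4)=-32. Local minima of Q: Q(-2)=-4.
So the global minimum of E is P(1) + Q(-2) − 5 = -59 − 4 − 5 = -68, attained at (1, -2).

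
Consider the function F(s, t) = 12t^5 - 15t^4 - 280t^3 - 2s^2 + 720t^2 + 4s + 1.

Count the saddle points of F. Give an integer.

F separates as a function of s plus a function of t, so ∇F=0 decouples.
∂F/∂s = -4(s - 1) = 0 at s ∈ {1}; ∂F/∂t = 60t(t - 3)(t - 2)(t + 4) = 0 at t ∈ {-4, 0, 2, 3}.
The Hessian is diagonal: diag(F_ss, F_tt). Second derivatives: F_ss(1)=-4; F_tt(-4)=-10080, F_tt(0)=1440, F_tt(2)=-720, F_tt(3)=1260.
Saddle points occur where the two diagonal entries have opposite signs: (1, 0), (1, 3). Count: 2.

2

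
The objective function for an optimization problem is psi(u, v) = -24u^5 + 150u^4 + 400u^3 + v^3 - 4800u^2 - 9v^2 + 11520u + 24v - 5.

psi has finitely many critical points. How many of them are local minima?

2

psi separates as a function of u plus a function of v, so ∇psi=0 decouples.
∂psi/∂u = -120(u - 4)(u - 3)(u - 2)(u + 4) = 0 at u ∈ {-4, 2, 3, 4}; ∂psi/∂v = 3(v - 4)(v - 2) = 0 at v ∈ {2, 4}.
The Hessian is diagonal: diag(psi_uu, psi_vv). Second derivatives: psi_uu(-4)=40320, psi_uu(2)=-1440, psi_uu(3)=840, psi_uu(4)=-1920; psi_vv(2)=-6, psi_vv(4)=6.
Local minima occur where both diagonal entries positive: (-4, 4), (3, 4). Count: 2.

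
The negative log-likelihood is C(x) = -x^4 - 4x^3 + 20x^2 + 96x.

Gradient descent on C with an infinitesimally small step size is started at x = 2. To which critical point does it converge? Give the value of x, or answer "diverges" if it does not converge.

-2

C'(x) = -4(x - 3)(x + 2)(x + 4), so C'(2) = 96.
Gradient descent moves in the -C' direction, i.e. x is decreasing.
The nearest critical point in that direction is x = -2, where C'' = 40 > 0 (a local minimum). The iterate converges there.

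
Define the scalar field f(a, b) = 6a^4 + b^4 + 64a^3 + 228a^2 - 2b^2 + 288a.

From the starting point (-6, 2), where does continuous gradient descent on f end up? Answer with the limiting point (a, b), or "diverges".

(-4, 1)

f is separable, so gradient descent decouples: a follows -∂f/∂a, b follows -∂f/∂b.
∂f/∂a = 24(a + 1)(a + 3)(a + 4); at a=-6 this is -720, so a increases.
∂f/∂b = 4b(b - 1)(b + 1); at b=2 this is 24, so b decreases.
a converges to its nearest critical value -4 (a local min of the a-part); b converges to 1. The iterate converges to (-4, 1).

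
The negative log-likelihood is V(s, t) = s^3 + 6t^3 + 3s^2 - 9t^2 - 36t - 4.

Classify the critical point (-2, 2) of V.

The mixed partial ∂²V/∂s∂t is 0, so the Hessian at any point is diag(V_ss, V_tt) = diag(6(s + 1), 18(2t - 1)).
At (-2, 2): H = diag(-6, 54).
The eigenvalues have opposite signs, so H is indefinite: a saddle point.

saddle point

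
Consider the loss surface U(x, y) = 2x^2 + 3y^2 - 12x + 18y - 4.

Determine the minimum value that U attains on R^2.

U(x,y) separates as P(x) + Q(y) − 4, so its minimum is min P + min Q − 4.
P'(x) = 4x - 12 vanishes at x ∈ {3}; Q'(y) = 6y + 18 vanishes at y ∈ {-3}.
Local minima of P (where P''>0): P(3)=-18. Local minima of Q: Q(-3)=-27.
So the global minimum of U is P(3) + Q(-3) − 4 = -18 − 27 − 4 = -49, attained at (3, -3).

-49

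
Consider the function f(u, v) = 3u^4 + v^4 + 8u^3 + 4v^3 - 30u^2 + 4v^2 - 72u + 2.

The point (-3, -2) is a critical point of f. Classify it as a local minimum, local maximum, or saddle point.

local minimum

The mixed partial ∂²f/∂u∂v is 0, so the Hessian at any point is diag(f_uu, f_vv) = diag(12(3u^2 + 4u - 5), 4(3v^2 + 6v + 2)).
At (-3, -2): H = diag(120, 8).
Both eigenvalues are positive, so H is positive definite: a local minimum.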